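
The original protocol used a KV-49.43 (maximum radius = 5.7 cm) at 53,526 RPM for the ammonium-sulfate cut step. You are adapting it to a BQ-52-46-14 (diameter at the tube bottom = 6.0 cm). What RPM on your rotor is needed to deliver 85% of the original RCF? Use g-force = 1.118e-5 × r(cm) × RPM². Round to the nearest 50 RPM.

RCF = 1.118 × 10⁻⁵ × r × N²
RCF_original = 1.118 × 10⁻⁵ × 5.7 × (53526)² = 1.118 × 10⁻⁵ × 5.7 × 2,865,032,676 ≈ 182,577.1 × g
Target RCF = 0.85 × 182,577.1 ≈ 155,190.5 × g
Your rotor: r = 6.0 / 2 = 3 cm
155,190.5 = 1.118 × 10⁻⁵ × 3 × N²
N² = 155,190.5 / (3.354 × 10⁻⁵) = 4,627,027,430
N ≈ √4,627,027,430 ≈ 68,022.3

≈ 68000 RPM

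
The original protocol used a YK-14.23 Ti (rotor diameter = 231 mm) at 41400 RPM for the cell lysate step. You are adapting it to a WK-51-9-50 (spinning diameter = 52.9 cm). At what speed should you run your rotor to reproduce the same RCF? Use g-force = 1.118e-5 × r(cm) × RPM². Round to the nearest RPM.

≈ 27358 RPM

Original rotor: r = 231 mm / 2 = 115.5 mm = 11.55 cm
RCF = 1.118 × 10⁻⁵ × r × N²
RCF_original = 1.118 × 10⁻⁵ × 11.55 × (41400)² = 1.118 × 10⁻⁵ × 11.55 × 1,713,960,000 ≈ 221,321.9 × g
Your rotor: r = 52.9 / 2 = 26.45 cm
221,321.9 = 1.118 × 10⁻⁵ × 26.45 × N²
N² = 221,321.9 / (29.5711 × 10⁻⁵) = 748,439,862
N ≈ √748,439,862 ≈ 27,357.6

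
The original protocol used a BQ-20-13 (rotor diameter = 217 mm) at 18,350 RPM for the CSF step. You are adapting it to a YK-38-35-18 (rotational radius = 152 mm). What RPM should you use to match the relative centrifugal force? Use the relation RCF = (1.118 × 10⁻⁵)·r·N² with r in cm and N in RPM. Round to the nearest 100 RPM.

Original rotor: r = 217 mm / 2 = 108.5 mm = 10.85 cm
RCF = 1.118 × 10⁻⁵ × r × N²
RCF_original = 1.118 × 10⁻⁵ × 10.85 × (18350)² = 1.118 × 10⁻⁵ × 10.85 × 336,722,500 ≈ 40,845.4 × g
Your rotor: r = 152 mm = 15.2 cm
40,845.4 = 1.118 × 10⁻⁵ × 15.2 × N²
N² = 40,845.4 / (16.9936 × 10⁻⁵) = 240,357,546
N ≈ √240,357,546 ≈ 15,503.5

15500 RPM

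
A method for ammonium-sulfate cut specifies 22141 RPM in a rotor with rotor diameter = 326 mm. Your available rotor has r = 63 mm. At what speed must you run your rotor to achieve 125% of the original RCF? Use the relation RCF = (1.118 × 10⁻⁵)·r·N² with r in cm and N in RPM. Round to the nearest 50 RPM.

Original rotor: r = 326 mm / 2 = 163 mm = 16.3 cm
RCF = 1.118 × 10⁻⁵ × r × N²
RCF_original = 1.118 × 10⁻⁵ × 16.3 × (22141)² = 1.118 × 10⁻⁵ × 16.3 × 490,223,881 ≈ 89,335.5 × g
Target RCF = 1.25 × 89,335.5 ≈ 111,669.4 × g
Your rotor: r = 63 mm = 6.3 cm
111,669.4 = 1.118 × 10⁻⁵ × 6.3 × N²
N² = 111,669.4 / (7.0434 × 10⁻⁵) = 1,585,447,369
N ≈ √1,585,447,369 ≈ 39,817.7

39800 RPM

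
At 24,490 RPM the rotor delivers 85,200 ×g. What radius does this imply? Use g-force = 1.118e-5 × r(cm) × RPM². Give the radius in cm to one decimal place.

12.7 cm

85200 = 1.118 × 10⁻⁵ × r × (24490)²
r = 85200 / (1.118 × 10⁻⁵ × 599,760,100) = 85200 / 6705.318 ≈ 12.706 cm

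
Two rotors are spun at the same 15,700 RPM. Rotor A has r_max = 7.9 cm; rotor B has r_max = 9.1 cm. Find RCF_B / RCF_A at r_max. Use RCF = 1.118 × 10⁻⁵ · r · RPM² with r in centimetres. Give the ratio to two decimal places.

At fixed N, RCF ∝ r, so RCF_B/RCF_A = r_B/r_A = 9.1 / 7.9 = 1.1519.

1.15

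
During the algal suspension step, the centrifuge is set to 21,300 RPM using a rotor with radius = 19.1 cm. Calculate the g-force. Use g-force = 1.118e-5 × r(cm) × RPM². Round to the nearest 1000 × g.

RCF = 1.118 × 10⁻⁵ × 19.1 × (21300)² = 1.118 × 10⁻⁵ × 19.1 × 453,690,000 ≈ 96,880.1 × g

≈ 97000 ×g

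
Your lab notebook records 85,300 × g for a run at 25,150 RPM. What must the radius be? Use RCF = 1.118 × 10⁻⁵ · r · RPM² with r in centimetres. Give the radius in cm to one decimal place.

r ≈ 12.1 cm

RCF = 1.118 × 10⁻⁵ × r × N²
85300 = 1.118 × 10⁻⁵ × r × (25150)²
r = 85300 / (1.118 × 10⁻⁵ × 632,522,500) = 85300 / 7071.602 ≈ 12.062 cm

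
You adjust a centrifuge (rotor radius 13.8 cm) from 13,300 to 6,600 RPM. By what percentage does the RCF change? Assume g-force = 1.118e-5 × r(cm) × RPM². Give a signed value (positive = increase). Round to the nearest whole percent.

-75%

RCF ∝ N², so the ratio is (6600/13300)² = (0.496241)² = 0.2463.
Change = 0.2463 − 1 = -0.7537 → -75.4%.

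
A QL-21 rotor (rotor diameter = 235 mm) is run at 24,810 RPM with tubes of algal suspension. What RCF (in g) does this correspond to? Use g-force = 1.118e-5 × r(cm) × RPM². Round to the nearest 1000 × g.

r = 235 mm / 2 = 117.5 mm = 11.75 cm
RCF = 1.118 × 10⁻⁵ × 11.75 × (24810)² = 1.118 × 10⁻⁵ × 11.75 × 615,536,100 ≈ 80,859.9 × g

81000 g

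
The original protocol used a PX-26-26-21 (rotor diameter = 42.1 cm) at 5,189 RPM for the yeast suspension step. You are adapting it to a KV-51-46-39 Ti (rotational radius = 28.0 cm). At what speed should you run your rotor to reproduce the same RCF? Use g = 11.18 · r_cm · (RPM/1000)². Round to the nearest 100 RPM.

4500 RPM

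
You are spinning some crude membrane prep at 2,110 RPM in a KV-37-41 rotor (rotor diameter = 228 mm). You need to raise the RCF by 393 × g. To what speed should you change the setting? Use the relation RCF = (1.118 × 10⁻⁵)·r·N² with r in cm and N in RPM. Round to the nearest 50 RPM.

N₂ ≈ 2750 RPM

r = 228 mm / 2 = 114 mm = 11.4 cm
Current RCF = 1.118 × 10⁻⁵ × 11.4 × (2110)² = 1.118 × 10⁻⁵ × 11.4 × 4,452,100 ≈ 567.4 × g
Target RCF = 567.4 + 393 = 960.4 × g
N² = 960.4 / (12.7452 × 10⁻⁵) = 7,535,386
N ≈ √7,535,386 ≈ 2,745.1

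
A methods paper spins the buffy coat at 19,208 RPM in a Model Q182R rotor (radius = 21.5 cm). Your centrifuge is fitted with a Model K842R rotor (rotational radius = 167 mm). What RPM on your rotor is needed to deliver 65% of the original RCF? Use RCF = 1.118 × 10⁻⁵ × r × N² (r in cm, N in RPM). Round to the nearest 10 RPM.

17570 RPM

RCF_original = 1.118 × 10⁻⁵ × 21.5 × (19208)² = 1.118 × 10⁻⁵ × 21.5 × 368,947,264 ≈ 88,683.9 × g
Target RCF = 0.65 × 88,683.9 ≈ 57,644.5 × g
Your rotor: r = 167 mm = 16.7 cm
57,644.5 = 1.118 × 10⁻⁵ × 16.7 × N²
N² = 57,644.5 / (18.6706 × 10⁻⁵) = 308,744,764
N ≈ √308,744,764 ≈ 17,571.1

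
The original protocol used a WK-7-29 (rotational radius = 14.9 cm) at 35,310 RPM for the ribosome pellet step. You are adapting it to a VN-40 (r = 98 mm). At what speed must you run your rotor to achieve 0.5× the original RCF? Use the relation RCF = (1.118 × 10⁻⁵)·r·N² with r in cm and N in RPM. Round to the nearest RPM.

30787 RPM

RCF_original = 1.118 × 10⁻⁵ × 14.9 × (35310)² = 1.118 × 10⁻⁵ × 14.9 × 1,246,796,100 ≈ 207,693.8 × g
Target RCF = 0.5 × 207,693.8 ≈ 103,846.9 × g
Your rotor: r = 98 mm = 9.8 cm
103,846.9 = 1.118 × 10⁻⁵ × 9.8 × N²
N² = 103,846.9 / (10.9564 × 10⁻⁵) = 947,819,539
N ≈ √947,819,539 ≈ 30,786.7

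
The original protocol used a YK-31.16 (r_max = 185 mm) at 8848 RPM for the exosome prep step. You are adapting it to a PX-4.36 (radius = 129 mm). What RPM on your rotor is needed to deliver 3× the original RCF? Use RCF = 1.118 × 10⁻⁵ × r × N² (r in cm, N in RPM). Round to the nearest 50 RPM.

≈ 18350 RPM

Original rotor: r = 185 mm = 18.5 cm
RCF = 1.118 × 10⁻⁵ × r × N²
RCF_original = 1.118 × 10⁻⁵ × 18.5 × (8848)² = 1.118 × 10⁻⁵ × 18.5 × 78,287,104 ≈ 16,192.1 × g
Target RCF = 3 × 16,192.1 ≈ 48,576.3 × g
Your rotor: r = 129 mm = 12.9 cm
48,576.3 = 1.118 × 10⁻⁵ × 12.9 × N²
N² = 48,576.3 / (14.4222 × 10⁻⁵) = 336,816,158
N ≈ √336,816,158 ≈ 18,352.6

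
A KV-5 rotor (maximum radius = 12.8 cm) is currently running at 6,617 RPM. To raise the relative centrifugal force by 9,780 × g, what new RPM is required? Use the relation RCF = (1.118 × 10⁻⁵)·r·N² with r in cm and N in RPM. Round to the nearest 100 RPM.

Current RCF = 1.118 × 10⁻⁵ × 12.8 × (6617)² = 1.118 × 10⁻⁵ × 12.8 × 43,784,689 ≈ 6,265.8 × g
Target RCF = 6,265.8 + 9,780 = 16,045.8 × g
N² = 16,045.8 / (14.3104 × 10⁻⁵) = 112,126,845
N ≈ √112,126,845 ≈ 10,589.0

≈ 10600 RPM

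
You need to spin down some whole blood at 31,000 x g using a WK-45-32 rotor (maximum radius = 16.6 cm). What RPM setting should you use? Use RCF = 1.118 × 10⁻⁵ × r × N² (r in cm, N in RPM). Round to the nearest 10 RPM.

RCF = 1.118 × 10⁻⁵ × r × N²
31,000 = 1.118 × 10⁻⁵ × 16.6 × N²
N² = 31,000 / (18.5588 × 10⁻⁵) = 167,036,662
N ≈ √167,036,662 ≈ 12,924.3

N ≈ 12920 RPM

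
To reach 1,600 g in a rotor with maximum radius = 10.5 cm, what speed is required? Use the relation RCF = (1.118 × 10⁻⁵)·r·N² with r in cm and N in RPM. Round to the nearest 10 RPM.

≈ 3690 RPM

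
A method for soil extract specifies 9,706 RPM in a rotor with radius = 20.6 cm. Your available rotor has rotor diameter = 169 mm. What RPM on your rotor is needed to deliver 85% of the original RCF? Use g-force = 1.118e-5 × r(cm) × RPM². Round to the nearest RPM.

RCF = 1.118 × 10⁻⁵ × r × N²
RCF_original = 1.118 × 10⁻⁵ × 20.6 × (9706)² = 1.118 × 10⁻⁵ × 20.6 × 94,206,436 ≈ 21,696.5 × g
Target RCF = 0.85 × 21,696.5 ≈ 18,442 × g
Your rotor: r = 169 mm / 2 = 84.5 mm = 8.45 cm
18,442 = 1.118 × 10⁻⁵ × 8.45 × N²
N² = 18,442 / (9.4471 × 10⁻⁵) = 195,213,346
N ≈ √195,213,346 ≈ 13,971.9

13972 RPM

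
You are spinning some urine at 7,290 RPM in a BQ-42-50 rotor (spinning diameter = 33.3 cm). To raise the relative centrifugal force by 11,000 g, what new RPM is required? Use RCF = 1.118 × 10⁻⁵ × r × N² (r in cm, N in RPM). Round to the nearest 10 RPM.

≈ 10590 RPM

r = 33.3 / 2 = 16.65 cm
Current RCF = 1.118 × 10⁻⁵ × 16.65 × (7290)² = 1.118 × 10⁻⁵ × 16.65 × 53,144,100 ≈ 9,892.6 × g
Target RCF = 9,892.6 + 11,000 = 20,892.6 × g
N² = 20,892.6 / (18.6147 × 10⁻⁵) = 112,237,103
N ≈ √112,237,103 ≈ 10,594.2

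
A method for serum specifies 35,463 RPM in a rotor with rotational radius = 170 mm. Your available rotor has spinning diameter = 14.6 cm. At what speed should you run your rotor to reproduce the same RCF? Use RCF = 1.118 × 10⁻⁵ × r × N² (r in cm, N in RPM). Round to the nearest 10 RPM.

54120 RPM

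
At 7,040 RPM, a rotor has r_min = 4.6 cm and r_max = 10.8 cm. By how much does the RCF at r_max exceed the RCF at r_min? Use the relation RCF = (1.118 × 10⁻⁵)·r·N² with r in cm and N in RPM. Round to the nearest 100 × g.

≈ 3400 x g

ΔRCF = 1.118 × 10⁻⁵ × (r_max − r_min) × N² = 1.118 × 10⁻⁵ × 6.2 × 49,561,600 ≈ 3,435.4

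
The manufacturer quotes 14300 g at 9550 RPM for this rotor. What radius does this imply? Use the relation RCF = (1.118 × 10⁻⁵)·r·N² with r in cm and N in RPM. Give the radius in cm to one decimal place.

r ≈ 14.0 cm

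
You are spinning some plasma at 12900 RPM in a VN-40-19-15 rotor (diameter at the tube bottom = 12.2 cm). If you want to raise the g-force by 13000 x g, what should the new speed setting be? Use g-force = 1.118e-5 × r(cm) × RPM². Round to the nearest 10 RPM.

N₂ ≈ 18900 RPM

r = 12.2 / 2 = 6.1 cm
Current RCF = 1.118 × 10⁻⁵ × 6.1 × (12900)² = 1.118 × 10⁻⁵ × 6.1 × 166,410,000 ≈ 11,348.8 × g
Target RCF = 11,348.8 + 13,000 = 24,348.8 × g
N² = 24,348.8 / (6.8198 × 10⁻⁵) = 357,030,998
N ≈ √357,030,998 ≈ 18,895.3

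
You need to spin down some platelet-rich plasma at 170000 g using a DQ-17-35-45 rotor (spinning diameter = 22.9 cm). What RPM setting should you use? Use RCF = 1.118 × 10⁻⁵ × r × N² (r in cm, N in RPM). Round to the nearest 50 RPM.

r = 22.9 / 2 = 11.45 cm
170,000 = 1.118 × 10⁻⁵ × 11.45 × N²
N² = 170,000 / (12.8011 × 10⁻⁵) = 1,328,010,874
N ≈ √1,328,010,874 ≈ 36,441.9

36450 RPM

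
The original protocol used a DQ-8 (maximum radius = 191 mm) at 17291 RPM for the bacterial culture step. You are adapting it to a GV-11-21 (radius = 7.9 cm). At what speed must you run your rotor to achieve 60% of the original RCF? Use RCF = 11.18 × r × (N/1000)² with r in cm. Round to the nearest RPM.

20826 RPM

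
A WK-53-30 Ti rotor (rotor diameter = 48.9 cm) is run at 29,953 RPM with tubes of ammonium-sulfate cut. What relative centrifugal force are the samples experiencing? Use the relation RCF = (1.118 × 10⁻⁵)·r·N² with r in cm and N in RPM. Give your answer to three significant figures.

RCF ≈ 245000 × g

r = 48.9 / 2 = 24.45 cm
RCF = 1.118 × 10⁻⁵ × 24.45 × (29953)² = 1.118 × 10⁻⁵ × 24.45 × 897,182,209 ≈ 245,245.7 × g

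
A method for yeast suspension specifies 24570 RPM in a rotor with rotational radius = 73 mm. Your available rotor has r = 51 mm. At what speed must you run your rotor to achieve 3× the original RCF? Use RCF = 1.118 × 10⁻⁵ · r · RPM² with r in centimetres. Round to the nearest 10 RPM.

50910 RPM

Original rotor: r = 73 mm = 7.3 cm
RCF = 1.118 × 10⁻⁵ × r × N²
RCF_original = 1.118 × 10⁻⁵ × 7.3 × (24570)² = 1.118 × 10⁻⁵ × 7.3 × 603,684,900 ≈ 49,269.1 × g
Target RCF = 3 × 49,269.1 ≈ 147,807.3 × g
Your rotor: r = 51 mm = 5.1 cm
147,807.3 = 1.118 × 10⁻⁵ × 5.1 × N²
N² = 147,807.3 / (5.7018 × 10⁻⁵) = 2,592,291,908
N ≈ √2,592,291,908 ≈ 50,914.6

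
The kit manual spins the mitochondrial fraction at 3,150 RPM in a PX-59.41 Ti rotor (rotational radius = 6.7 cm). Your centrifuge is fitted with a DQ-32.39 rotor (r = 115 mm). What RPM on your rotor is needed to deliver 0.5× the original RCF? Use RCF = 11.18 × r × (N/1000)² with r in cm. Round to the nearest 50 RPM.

RCF_original = 11.18 × 6.7 × (3.15)² = 11.18 × 6.7 × 9.9225 ≈ 743.3 × g
Target RCF = 0.5 × 743.3 ≈ 371.6 × g
Your rotor: r = 115 mm = 11.5 cm
371.6 = 11.18 × 11.5 × (N/1000)²
(N/1000)² = 371.6 / 128.57 = 2.890254
N = 1000 × √2.890254 ≈ 1,700.1

1700 RPM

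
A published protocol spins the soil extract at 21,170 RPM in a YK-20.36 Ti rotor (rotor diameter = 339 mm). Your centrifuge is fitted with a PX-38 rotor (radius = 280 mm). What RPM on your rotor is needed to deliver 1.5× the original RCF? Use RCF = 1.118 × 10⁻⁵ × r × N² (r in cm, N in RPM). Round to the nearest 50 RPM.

≈ 20150 RPM

Original rotor: r = 339 mm / 2 = 169.5 mm = 16.95 cm
RCF_original = 1.118 × 10⁻⁵ × 16.95 × (21170)² = 1.118 × 10⁻⁵ × 16.95 × 448,168,900 ≈ 84,928.5 × g
Target RCF = 1.5 × 84,928.5 ≈ 127,392.8 × g
Your rotor: r = 280 mm = 28.0 cm
127,392.8 = 1.118 × 10⁻⁵ × 28 × N²
N² = 127,392.8 / (31.304 × 10⁻⁵) = 406,953,744
N ≈ √406,953,744 ≈ 20,173.1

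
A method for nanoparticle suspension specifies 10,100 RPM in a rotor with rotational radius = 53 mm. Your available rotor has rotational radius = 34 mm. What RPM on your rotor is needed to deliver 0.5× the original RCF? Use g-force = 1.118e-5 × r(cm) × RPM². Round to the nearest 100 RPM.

≈ 8900 RPM

Original rotor: r = 53 mm = 5.3 cm
RCF = 1.118 × 10⁻⁵ × r × N²
RCF_original = 1.118 × 10⁻⁵ × 5.3 × (10100)² = 1.118 × 10⁻⁵ × 5.3 × 102,010,000 ≈ 6,044.5 × g
Target RCF = 0.5 × 6,044.5 ≈ 3,022.2 × g
Your rotor: r = 34 mm = 3.4 cm
3,022.2 = 1.118 × 10⁻⁵ × 3.4 × N²
N² = 3,022.2 / (3.8012 × 10⁻⁵) = 79,506,472
N ≈ √79,506,472 ≈ 8,916.6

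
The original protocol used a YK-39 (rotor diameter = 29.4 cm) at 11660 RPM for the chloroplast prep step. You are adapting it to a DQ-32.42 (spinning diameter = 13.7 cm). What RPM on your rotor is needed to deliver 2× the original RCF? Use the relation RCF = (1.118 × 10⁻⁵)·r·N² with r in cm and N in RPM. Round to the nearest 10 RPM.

Original rotor: r = 29.4 / 2 = 14.7 cm
RCF = 1.118 × 10⁻⁵ × r × N²
RCF_original = 1.118 × 10⁻⁵ × 14.7 × (11660)² = 1.118 × 10⁻⁵ × 14.7 × 135,955,600 ≈ 22,343.8 × g
Target RCF = 2 × 22,343.8 ≈ 44,687.6 × g
Your rotor: r = 13.7 / 2 = 6.85 cm
44,687.6 = 1.118 × 10⁻⁵ × 6.85 × N²
N² = 44,687.6 / (7.6583 × 10⁻⁵) = 583,518,535
N ≈ √583,518,535 ≈ 24,156.1

24160 RPM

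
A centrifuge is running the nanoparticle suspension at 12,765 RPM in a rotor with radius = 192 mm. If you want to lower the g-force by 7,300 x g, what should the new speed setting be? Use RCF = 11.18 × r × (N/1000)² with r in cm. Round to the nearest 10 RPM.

11360 RPM

r = 192 mm = 19.2 cm
Current RCF = 11.18 × 19.2 × (12.765)² = 11.18 × 19.2 × 162.945225 ≈ 34,977.2 × g
Target RCF = 34,977.2 − 7,300 = 27,677.2 × g
(N/1000)² = 27,677.2 / 214.656 = 128.9375
N = 1000 × √128.9375 ≈ 11,355.1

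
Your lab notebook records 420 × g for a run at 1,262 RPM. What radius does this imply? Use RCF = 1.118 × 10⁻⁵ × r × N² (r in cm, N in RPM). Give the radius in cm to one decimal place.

23.6 cm

RCF = 1.118 × 10⁻⁵ × r × N²
420 = 1.118 × 10⁻⁵ × r × (1262)²
r = 420 / (1.118 × 10⁻⁵ × 1,592,644) = 420 / 17.80576 ≈ 23.588 cm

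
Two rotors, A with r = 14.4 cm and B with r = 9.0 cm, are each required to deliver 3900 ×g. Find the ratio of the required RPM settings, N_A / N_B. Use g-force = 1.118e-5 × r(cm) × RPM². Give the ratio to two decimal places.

At fixed RCF, N ∝ 1/√r, so N_A/N_B = √(r_B/r_A) = √(9.0/14.4) = √0.625000 = 0.7906.

0.79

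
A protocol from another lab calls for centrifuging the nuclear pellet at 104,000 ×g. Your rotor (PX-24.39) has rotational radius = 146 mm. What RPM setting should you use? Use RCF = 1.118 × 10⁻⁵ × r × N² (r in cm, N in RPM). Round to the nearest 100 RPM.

25200 RPM

r = 146 mm = 14.6 cm
104,000 = 1.118 × 10⁻⁵ × 14.6 × N²
N² = 104,000 / (16.3228 × 10⁻⁵) = 637,145,588
N ≈ √637,145,588 ≈ 25,241.7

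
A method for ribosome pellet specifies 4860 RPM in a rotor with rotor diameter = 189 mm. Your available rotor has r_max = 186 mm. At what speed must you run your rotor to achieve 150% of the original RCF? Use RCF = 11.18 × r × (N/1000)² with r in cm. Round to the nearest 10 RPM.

≈ 4240 RPM

Original rotor: r = 189 mm / 2 = 94.5 mm = 9.45 cm
RCF_original = 11.18 × 9.45 × (4.86)² = 11.18 × 9.45 × 23.6196 ≈ 2,495.4 × g
Target RCF = 1.5 × 2,495.4 ≈ 3,743.1 × g
Your rotor: r = 186 mm = 18.6 cm
3,743.1 = 11.18 × 18.6 × (N/1000)²
(N/1000)² = 3,743.1 / 207.948 = 18.00017
N = 1000 × √18.00017 ≈ 4,242.7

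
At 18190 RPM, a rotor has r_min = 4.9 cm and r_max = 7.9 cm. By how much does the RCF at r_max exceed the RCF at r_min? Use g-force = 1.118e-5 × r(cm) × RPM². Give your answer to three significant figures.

ΔRCF ≈ 11100 ×g

RCF_max = 1.118 × 10⁻⁵ × 7.9 × (18190)² = 1.118 × 10⁻⁵ × 7.9 × 330,876,100 ≈ 29,223.6 × g
RCF_min = 1.118 × 10⁻⁵ × 4.9 × (18190)² = 1.118 × 10⁻⁵ × 4.9 × 330,876,100 ≈ 18,126.1 × g
ΔRCF = 29,223.6 − 18,126.1 = 11,097.5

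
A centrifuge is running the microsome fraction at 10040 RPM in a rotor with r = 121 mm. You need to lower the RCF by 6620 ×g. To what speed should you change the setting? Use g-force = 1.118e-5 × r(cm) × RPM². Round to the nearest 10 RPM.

≈ 7200 RPM

r = 121 mm = 12.1 cm
Current RCF = 1.118 × 10⁻⁵ × 12.1 × (10040)² = 1.118 × 10⁻⁵ × 12.1 × 100,801,600 ≈ 13,636.2 × g
Target RCF = 13,636.2 − 6,620 = 7,016.2 × g
N² = 7,016.2 / (13.5278 × 10⁻⁵) = 51,865,048
N ≈ √51,865,048 ≈ 7,201.7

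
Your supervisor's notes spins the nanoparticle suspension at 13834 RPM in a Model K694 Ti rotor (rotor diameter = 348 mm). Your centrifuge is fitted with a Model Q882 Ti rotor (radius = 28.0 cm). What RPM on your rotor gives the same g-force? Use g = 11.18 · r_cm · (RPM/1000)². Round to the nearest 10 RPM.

≈ 10910 RPM

Original rotor: r = 348 mm / 2 = 174 mm = 17.4 cm
RCF_original = 11.18 × 17.4 × (13.834)² = 11.18 × 17.4 × 191.379556 ≈ 37,229.4 × g
37,229.4 = 11.18 × 28 × (N/1000)²
(N/1000)² = 37,229.4 / 313.04 = 118.9286
N = 1000 × √118.9286 ≈ 10,905.4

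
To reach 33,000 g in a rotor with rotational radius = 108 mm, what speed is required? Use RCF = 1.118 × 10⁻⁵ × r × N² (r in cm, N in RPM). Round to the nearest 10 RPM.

N ≈ 16530 RPM

r = 108 mm = 10.8 cm
RCF = 1.118 × 10⁻⁵ × r × N²
33,000 = 1.118 × 10⁻⁵ × 10.8 × N²
N² = 33,000 / (12.0744 × 10⁻⁵) = 273,305,506
N ≈ √273,305,506 ≈ 16,532.0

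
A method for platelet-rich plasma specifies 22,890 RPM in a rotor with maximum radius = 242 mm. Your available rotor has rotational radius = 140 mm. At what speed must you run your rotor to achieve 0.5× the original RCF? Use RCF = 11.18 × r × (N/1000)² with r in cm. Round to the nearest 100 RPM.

Original rotor: r = 242 mm = 24.2 cm
RCF_original = 11.18 × 24.2 × (22.89)² = 11.18 × 24.2 × 523.9521 ≈ 141,758.4 × g
Target RCF = 0.5 × 141,758.4 ≈ 70,879.2 × g
Your rotor: r = 140 mm = 14.0 cm
70,879.2 = 11.18 × 14 × (N/1000)²
(N/1000)² = 70,879.2 / 156.52 = 452.8444
N = 1000 × √452.8444 ≈ 21,280.1

≈ 21300 RPM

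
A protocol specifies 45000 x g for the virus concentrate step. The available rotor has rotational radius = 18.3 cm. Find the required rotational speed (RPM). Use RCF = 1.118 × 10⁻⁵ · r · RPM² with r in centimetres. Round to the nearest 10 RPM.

≈ 14830 RPM

RCF = 1.118 × 10⁻⁵ × r × N²
45,000 = 1.118 × 10⁻⁵ × 18.3 × N²
N² = 45,000 / (20.4594 × 10⁻⁵) = 219,947,799
N ≈ √219,947,799 ≈ 14,830.6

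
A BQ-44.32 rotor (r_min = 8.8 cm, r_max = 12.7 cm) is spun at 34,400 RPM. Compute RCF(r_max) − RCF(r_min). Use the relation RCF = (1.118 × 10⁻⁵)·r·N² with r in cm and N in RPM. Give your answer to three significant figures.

RCF_max = 1.118 × 10⁻⁵ × 12.7 × (34400)² = 1.118 × 10⁻⁵ × 12.7 × 1,183,360,000 ≈ 168,020.6 × g
RCF_min = 1.118 × 10⁻⁵ × 8.8 × (34400)² = 1.118 × 10⁻⁵ × 8.8 × 1,183,360,000 ≈ 116,423.7 × g
ΔRCF = 168,020.6 − 116,423.7 = 51,596.9

51600 x g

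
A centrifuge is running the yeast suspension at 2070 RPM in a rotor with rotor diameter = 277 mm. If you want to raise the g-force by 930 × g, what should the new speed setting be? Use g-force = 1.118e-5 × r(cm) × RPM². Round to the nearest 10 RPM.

N₂ ≈ 3210 RPM

r = 277 mm / 2 = 138.5 mm = 13.85 cm
Current RCF = 1.118 × 10⁻⁵ × 13.85 × (2070)² = 1.118 × 10⁻⁵ × 13.85 × 4,284,900 ≈ 663.5 × g
Target RCF = 663.5 + 930 = 1,593.5 × g
N² = 1,593.5 / (15.4843 × 10⁻⁵) = 10,291,069
N ≈ √10,291,069 ≈ 3,208.0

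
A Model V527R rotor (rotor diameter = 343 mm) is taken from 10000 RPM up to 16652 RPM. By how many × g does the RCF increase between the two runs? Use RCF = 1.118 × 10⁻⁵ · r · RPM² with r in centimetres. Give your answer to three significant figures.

≈ 34000 × g

r = 343 mm / 2 = 171.5 mm = 17.15 cm
RCF₁ = 1.118 × 10⁻⁵ × 17.15 × (10000)² = 1.118 × 10⁻⁵ × 17.15 × 100,000,000 ≈ 19,173.7 × g
RCF₂ = 1.118 × 10⁻⁵ × 17.15 × (16652)² = 1.118 × 10⁻⁵ × 17.15 × 277,289,104 ≈ 53,166.6 × g
Increase = 53,166.6 − 19,173.7 = 33,992.9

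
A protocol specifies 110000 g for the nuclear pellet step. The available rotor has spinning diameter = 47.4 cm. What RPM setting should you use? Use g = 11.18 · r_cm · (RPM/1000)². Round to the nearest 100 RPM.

20400 RPM

r = 47.4 / 2 = 23.7 cm
RCF = 11.18 × r × (N/1000)²
110,000 = 11.18 × 23.7 × (N/1000)²
(N/1000)² = 110,000 / 264.966 = 415.1476
N = 1000 × √415.1476 ≈ 20,375.2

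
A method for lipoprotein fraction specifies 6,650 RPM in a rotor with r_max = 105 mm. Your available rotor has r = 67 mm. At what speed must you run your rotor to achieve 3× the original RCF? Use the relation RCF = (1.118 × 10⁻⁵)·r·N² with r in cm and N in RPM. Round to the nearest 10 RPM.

≈ 14420 RPM

Original rotor: r = 105 mm = 10.5 cm
RCF_original = 1.118 × 10⁻⁵ × 10.5 × (6650)² = 1.118 × 10⁻⁵ × 10.5 × 44,222,500 ≈ 5,191.3 × g
Target RCF = 3 × 5,191.3 ≈ 15,573.9 × g
Your rotor: r = 67 mm = 6.7 cm
15,573.9 = 1.118 × 10⁻⁵ × 6.7 × N²
N² = 15,573.9 / (7.4906 × 10⁻⁵) = 207,912,584
N ≈ √207,912,584 ≈ 14,419.2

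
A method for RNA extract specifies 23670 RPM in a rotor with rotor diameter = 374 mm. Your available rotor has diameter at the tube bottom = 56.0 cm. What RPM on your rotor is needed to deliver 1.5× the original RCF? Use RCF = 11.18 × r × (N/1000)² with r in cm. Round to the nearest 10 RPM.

Original rotor: r = 374 mm / 2 = 187 mm = 18.7 cm
RCF_original = 11.18 × 18.7 × (23.67)² = 11.18 × 18.7 × 560.2689 ≈ 117,133.2 × g
Target RCF = 1.5 × 117,133.2 ≈ 175,699.8 × g
Your rotor: r = 56.0 / 2 = 28 cm
175,699.8 = 11.18 × 28 × (N/1000)²
(N/1000)² = 175,699.8 / 313.04 = 561.2695
N = 1000 × √561.2695 ≈ 23,691.1

23690 RPM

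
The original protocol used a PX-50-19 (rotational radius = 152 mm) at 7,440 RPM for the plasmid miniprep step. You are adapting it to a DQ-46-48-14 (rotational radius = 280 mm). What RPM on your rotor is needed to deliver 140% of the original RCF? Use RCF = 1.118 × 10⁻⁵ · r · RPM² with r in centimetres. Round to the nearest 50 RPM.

6500 RPM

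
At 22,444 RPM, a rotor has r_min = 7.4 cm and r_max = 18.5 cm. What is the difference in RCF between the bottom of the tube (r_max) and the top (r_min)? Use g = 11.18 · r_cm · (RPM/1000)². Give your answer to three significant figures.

RCF_max = 11.18 × 18.5 × (22.444)² = 11.18 × 18.5 × 503.733136 ≈ 104,187.1 × g
RCF_min = 11.18 × 7.4 × (22.444)² = 11.18 × 7.4 × 503.733136 ≈ 41,674.8 × g
ΔRCF = 104,187.1 − 41,674.8 = 62,512.3

62500 g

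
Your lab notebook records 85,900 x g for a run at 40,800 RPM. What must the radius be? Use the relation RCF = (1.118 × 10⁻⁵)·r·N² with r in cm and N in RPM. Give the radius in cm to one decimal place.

85900 = 1.118 × 10⁻⁵ × r × (40800)²
r = 85900 / (1.118 × 10⁻⁵ × 1,664,640,000) = 85900 / 18610.68 ≈ 4.616 cm

≈ 4.6 cm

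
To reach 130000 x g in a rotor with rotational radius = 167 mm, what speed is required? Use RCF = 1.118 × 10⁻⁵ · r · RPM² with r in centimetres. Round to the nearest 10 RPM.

26390 RPM

r = 167 mm = 16.7 cm
RCF = 1.118 × 10⁻⁵ × r × N²
130,000 = 1.118 × 10⁻⁵ × 16.7 × N²
N² = 130,000 / (18.6706 × 10⁻⁵) = 696,281,855
N ≈ √696,281,855 ≈ 26,387.2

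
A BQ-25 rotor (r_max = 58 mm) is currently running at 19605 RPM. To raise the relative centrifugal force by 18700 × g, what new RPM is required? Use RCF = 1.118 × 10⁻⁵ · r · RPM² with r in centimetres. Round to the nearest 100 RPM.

≈ 25900 RPM

r = 58 mm = 5.8 cm
Current RCF = 1.118 × 10⁻⁵ × 5.8 × (19605)² = 1.118 × 10⁻⁵ × 5.8 × 384,356,025 ≈ 24,923.2 × g
Target RCF = 24,923.2 + 18,700 = 43,623.2 × g
N² = 43,623.2 / (6.4844 × 10⁻⁵) = 672,740,732
N ≈ √672,740,732 ≈ 25,937.2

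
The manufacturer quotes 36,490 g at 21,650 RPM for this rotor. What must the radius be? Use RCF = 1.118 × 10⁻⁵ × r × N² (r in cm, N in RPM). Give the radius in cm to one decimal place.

36490 = 1.118 × 10⁻⁵ × r × (21650)²
r = 36490 / (1.118 × 10⁻⁵ × 468,722,500) = 36490 / 5240.318 ≈ 6.963 cm

≈ 7.0 cm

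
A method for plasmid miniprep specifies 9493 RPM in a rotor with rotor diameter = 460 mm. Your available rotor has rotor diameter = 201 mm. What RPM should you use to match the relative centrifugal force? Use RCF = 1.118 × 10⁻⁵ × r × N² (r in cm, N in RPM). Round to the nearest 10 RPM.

≈ 14360 RPM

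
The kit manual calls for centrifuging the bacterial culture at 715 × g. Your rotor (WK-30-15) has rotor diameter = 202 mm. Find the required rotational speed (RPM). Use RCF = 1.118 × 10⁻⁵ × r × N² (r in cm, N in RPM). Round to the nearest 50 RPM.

≈ 2500 RPM

r = 202 mm / 2 = 101 mm = 10.1 cm
715 = 1.118 × 10⁻⁵ × 10.1 × N²
N² = 715 / (11.2918 × 10⁻⁵) = 6,332,029
N ≈ √6,332,029 ≈ 2,516.4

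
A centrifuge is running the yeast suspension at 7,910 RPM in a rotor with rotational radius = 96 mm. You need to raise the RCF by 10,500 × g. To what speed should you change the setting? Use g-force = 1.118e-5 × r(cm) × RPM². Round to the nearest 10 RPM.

12660 RPM

r = 96 mm = 9.6 cm
Current RCF = 1.118 × 10⁻⁵ × 9.6 × (7910)² = 1.118 × 10⁻⁵ × 9.6 × 62,568,100 ≈ 6,715.3 × g
Target RCF = 6,715.3 + 10,500 = 17,215.3 × g
N² = 17,215.3 / (10.7328 × 10⁻⁵) = 160,398,964
N ≈ √160,398,964 ≈ 12,664.9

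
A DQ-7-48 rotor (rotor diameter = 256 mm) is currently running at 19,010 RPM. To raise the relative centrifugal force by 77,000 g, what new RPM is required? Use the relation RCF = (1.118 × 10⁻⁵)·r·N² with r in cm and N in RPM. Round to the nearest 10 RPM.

N₂ ≈ 29990 RPM

r = 256 mm / 2 = 128 mm = 12.8 cm
Current RCF = 1.118 × 10⁻⁵ × 12.8 × (19010)² = 1.118 × 10⁻⁵ × 12.8 × 361,380,100 ≈ 51,714.9 × g
Target RCF = 51,714.9 + 77,000 = 128,714.9 × g
N² = 128,714.9 / (14.3104 × 10⁻⁵) = 899,450,050
N ≈ √899,450,050 ≈ 29,990.8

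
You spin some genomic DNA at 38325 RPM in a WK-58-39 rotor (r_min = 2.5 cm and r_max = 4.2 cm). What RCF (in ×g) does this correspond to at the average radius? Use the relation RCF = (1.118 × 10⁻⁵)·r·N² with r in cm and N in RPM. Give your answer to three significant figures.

RCF ≈ 55000 ×g

r_avg = (2.5 + 4.2) / 2 = 3.35 cm
RCF = 1.118 × 10⁻⁵ × 3.35 × (38325)² = 1.118 × 10⁻⁵ × 3.35 × 1,468,805,625 ≈ 55,011.2 × g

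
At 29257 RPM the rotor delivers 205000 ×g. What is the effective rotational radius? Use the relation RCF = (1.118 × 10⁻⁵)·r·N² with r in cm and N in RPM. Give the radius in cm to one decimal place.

≈ 21.4 cm

205000 = 1.118 × 10⁻⁵ × r × (29257)²
r = 205000 / (1.118 × 10⁻⁵ × 855,972,049) = 205000 / 9569.768 ≈ 21.422 cm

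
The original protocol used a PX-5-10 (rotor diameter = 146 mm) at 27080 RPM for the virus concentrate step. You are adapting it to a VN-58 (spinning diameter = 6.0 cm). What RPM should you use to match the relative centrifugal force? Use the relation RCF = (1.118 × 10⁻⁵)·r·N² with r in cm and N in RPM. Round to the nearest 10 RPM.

42240 RPM

Original rotor: r = 146 mm / 2 = 73 mm = 7.3 cm
RCF_original = 1.118 × 10⁻⁵ × 7.3 × (27080)² = 1.118 × 10⁻⁵ × 7.3 × 733,326,400 ≈ 59,849.7 × g
Your rotor: r = 6.0 / 2 = 3 cm
59,849.7 = 1.118 × 10⁻⁵ × 3 × N²
N² = 59,849.7 / (3.354 × 10⁻⁵) = 1,784,427,549
N ≈ √1,784,427,549 ≈ 42,242.5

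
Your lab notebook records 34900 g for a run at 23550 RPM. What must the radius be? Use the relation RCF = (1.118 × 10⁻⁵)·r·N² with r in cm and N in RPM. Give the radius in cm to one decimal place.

34900 = 1.118 × 10⁻⁵ × r × (23550)²
r = 34900 / (1.118 × 10⁻⁵ × 554,602,500) = 34900 / 6200.456 ≈ 5.629 cm

r ≈ 5.6 cm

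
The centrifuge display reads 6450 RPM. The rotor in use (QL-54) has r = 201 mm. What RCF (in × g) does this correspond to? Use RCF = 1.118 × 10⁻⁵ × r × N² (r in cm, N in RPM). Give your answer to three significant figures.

r = 201 mm = 20.1 cm
RCF = 1.118 × 10⁻⁵ × 20.1 × (6450)² = 1.118 × 10⁻⁵ × 20.1 × 41,602,500 ≈ 9,348.8 × g

≈ 9350 × g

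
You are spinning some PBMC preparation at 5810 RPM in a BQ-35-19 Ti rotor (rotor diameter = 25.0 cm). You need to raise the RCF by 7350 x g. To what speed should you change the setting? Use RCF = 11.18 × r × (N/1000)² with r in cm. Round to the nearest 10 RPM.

r = 25.0 / 2 = 12.5 cm
Current RCF = 11.18 × 12.5 × (5.81)² = 11.18 × 12.5 × 33.7561 ≈ 4,717.4 × g
Target RCF = 4,717.4 + 7,350 = 12,067.4 × g
(N/1000)² = 12,067.4 / 139.75 = 86.34991
N = 1000 × √86.34991 ≈ 9,292.5

≈ 9290 RPM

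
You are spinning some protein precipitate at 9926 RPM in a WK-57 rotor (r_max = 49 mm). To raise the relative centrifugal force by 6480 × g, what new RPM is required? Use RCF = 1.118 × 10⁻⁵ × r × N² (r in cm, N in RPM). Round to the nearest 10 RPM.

r = 49 mm = 4.9 cm
Current RCF = 1.118 × 10⁻⁵ × 4.9 × (9926)² = 1.118 × 10⁻⁵ × 4.9 × 98,525,476 ≈ 5,397.4 × g
Target RCF = 5,397.4 + 6,480 = 11,877.4 × g
N² = 11,877.4 / (5.4782 × 10⁻⁵) = 216,812,092
N ≈ √216,812,092 ≈ 14,724.5

N₂ ≈ 14720 RPM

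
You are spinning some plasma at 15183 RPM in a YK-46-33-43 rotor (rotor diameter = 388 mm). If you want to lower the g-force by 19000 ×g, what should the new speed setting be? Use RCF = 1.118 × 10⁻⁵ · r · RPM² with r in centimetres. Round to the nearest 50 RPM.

11950 RPM

r = 388 mm / 2 = 194 mm = 19.4 cm
Current RCF = 1.118 × 10⁻⁵ × 19.4 × (15183)² = 1.118 × 10⁻⁵ × 19.4 × 230,523,489 ≈ 49,998.7 × g
Target RCF = 49,998.7 − 19,000 = 30,998.7 × g
N² = 30,998.7 / (21.6892 × 10⁻⁵) = 142,922,284
N ≈ √142,922,284 ≈ 11,955.0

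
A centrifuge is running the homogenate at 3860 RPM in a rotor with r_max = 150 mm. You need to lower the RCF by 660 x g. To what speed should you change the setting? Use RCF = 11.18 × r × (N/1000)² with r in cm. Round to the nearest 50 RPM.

N₂ ≈ 3300 RPM

r = 150 mm = 15.0 cm
Current RCF = 11.18 × 15 × (3.86)² = 11.18 × 15 × 14.8996 ≈ 2,498.7 × g
Target RCF = 2,498.7 − 660 = 1,838.7 × g
(N/1000)² = 1,838.7 / 167.7 = 10.96422
N = 1000 × √10.96422 ≈ 3,311.2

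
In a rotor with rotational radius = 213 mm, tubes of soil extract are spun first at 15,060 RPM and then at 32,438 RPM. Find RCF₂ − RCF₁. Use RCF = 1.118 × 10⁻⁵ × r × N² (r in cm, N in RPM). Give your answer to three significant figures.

≈ 197000 × g

r = 213 mm = 21.3 cm
RCF₁ = 1.118 × 10⁻⁵ × 21.3 × (15060)² = 1.118 × 10⁻⁵ × 21.3 × 226,803,600 ≈ 54,009.6 × g
RCF₂ = 1.118 × 10⁻⁵ × 21.3 × (32438)² = 1.118 × 10⁻⁵ × 21.3 × 1,052,223,844 ≈ 250,570.3 × g
Increase = 250,570.3 − 54,009.6 = 196,560.7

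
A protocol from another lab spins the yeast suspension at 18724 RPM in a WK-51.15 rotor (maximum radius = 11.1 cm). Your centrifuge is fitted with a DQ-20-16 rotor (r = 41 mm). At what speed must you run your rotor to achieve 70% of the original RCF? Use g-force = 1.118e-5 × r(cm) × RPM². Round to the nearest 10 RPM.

RCF_original = 1.118 × 10⁻⁵ × 11.1 × (18724)² = 1.118 × 10⁻⁵ × 11.1 × 350,588,176 ≈ 43,507.3 × g
Target RCF = 0.7 × 43,507.3 ≈ 30,455.1 × g
Your rotor: r = 41 mm = 4.1 cm
30,455.1 = 1.118 × 10⁻⁵ × 4.1 × N²
N² = 30,455.1 / (4.5838 × 10⁻⁵) = 664,407,260
N ≈ √664,407,260 ≈ 25,776.1

25780 RPM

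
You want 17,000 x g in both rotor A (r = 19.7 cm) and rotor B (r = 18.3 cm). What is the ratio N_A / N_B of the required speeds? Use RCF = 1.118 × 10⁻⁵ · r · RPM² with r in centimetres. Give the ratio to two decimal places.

0.96

At fixed RCF, N ∝ 1/√r, so N_A/N_B = √(r_B/r_A) = √(18.3/19.7) = √0.928934 = 0.9638.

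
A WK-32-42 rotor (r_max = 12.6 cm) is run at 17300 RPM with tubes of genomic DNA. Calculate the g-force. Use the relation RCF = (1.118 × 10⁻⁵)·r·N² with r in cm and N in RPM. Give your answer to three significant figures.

42200 g

RCF = 1.118 × 10⁻⁵ × r × N²
RCF = 1.118 × 10⁻⁵ × 12.6 × (17300)² = 1.118 × 10⁻⁵ × 12.6 × 299,290,000 ≈ 42,160.4 × g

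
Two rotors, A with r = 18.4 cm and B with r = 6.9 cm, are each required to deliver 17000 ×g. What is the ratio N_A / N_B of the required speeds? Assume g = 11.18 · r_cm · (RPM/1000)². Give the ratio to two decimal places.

0.61

At fixed RCF, N ∝ 1/√r, so N_A/N_B = √(r_B/r_A) = √(6.9/18.4) = √0.375000 = 0.6124.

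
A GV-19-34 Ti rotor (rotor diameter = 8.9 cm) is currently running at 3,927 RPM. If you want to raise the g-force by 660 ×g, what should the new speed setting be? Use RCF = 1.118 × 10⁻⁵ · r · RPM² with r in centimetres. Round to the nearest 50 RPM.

N₂ ≈ 5350 RPM

r = 8.9 / 2 = 4.45 cm
Current RCF = 1.118 × 10⁻⁵ × 4.45 × (3927)² = 1.118 × 10⁻⁵ × 4.45 × 15,421,329 ≈ 767.2 × g
Target RCF = 767.2 + 660 = 1,427.2 × g
N² = 1,427.2 / (4.9751 × 10⁻⁵) = 28,686,861
N ≈ √28,686,861 ≈ 5,356.0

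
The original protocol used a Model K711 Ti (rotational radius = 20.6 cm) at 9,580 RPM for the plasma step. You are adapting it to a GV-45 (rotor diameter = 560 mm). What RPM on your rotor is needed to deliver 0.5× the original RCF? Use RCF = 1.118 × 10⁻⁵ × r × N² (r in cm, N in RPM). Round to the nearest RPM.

≈ 5810 RPM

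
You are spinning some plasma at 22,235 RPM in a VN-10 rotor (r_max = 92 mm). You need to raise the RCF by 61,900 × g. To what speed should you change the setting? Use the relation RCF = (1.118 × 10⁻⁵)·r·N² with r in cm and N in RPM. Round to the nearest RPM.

N₂ ≈ 33109 RPM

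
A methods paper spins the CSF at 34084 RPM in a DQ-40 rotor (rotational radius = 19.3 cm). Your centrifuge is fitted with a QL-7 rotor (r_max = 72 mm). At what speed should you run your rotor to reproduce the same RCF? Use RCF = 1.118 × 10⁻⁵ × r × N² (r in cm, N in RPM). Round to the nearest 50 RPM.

≈ 55800 RPM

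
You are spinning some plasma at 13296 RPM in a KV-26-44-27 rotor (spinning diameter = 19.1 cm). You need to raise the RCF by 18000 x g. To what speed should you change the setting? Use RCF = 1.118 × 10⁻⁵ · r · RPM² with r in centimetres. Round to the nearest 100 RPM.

r = 19.1 / 2 = 9.55 cm
Current RCF = 1.118 × 10⁻⁵ × 9.55 × (13296)² = 1.118 × 10⁻⁵ × 9.55 × 176,783,616 ≈ 18,875 × g
Target RCF = 18,875 + 18,000 = 36,875 × g
N² = 36,875 / (10.6769 × 10⁻⁵) = 345,371,784
N ≈ √345,371,784 ≈ 18,584.2

18600 RPM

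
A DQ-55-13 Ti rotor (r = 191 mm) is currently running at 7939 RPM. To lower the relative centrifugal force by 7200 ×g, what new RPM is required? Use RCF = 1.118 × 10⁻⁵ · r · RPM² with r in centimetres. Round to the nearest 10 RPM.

r = 191 mm = 19.1 cm
Current RCF = 1.118 × 10⁻⁵ × 19.1 × (7939)² = 1.118 × 10⁻⁵ × 19.1 × 63,027,721 ≈ 13,458.8 × g
Target RCF = 13,458.8 − 7,200 = 6,258.8 × g
N² = 6,258.8 / (21.3538 × 10⁻⁵) = 29,310,006
N ≈ √29,310,006 ≈ 5,413.9

≈ 5410 RPM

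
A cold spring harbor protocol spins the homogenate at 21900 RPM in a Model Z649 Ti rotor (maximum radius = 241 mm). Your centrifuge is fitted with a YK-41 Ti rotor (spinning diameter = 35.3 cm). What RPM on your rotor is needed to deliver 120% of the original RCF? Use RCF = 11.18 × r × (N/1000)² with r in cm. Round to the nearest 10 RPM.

≈ 28030 RPM

Original rotor: r = 241 mm = 24.1 cm
RCF = 11.18 × r × (N/1000)²
RCF_original = 11.18 × 24.1 × (21.9)² = 11.18 × 24.1 × 479.61 ≈ 129,225.2 × g
Target RCF = 1.2 × 129,225.2 ≈ 155,070.2 × g
Your rotor: r = 35.3 / 2 = 17.65 cm
155,070.2 = 11.18 × 17.65 × (N/1000)²
(N/1000)² = 155,070.2 / 197.327 = 785.8539
N = 1000 × √785.8539 ≈ 28,033.1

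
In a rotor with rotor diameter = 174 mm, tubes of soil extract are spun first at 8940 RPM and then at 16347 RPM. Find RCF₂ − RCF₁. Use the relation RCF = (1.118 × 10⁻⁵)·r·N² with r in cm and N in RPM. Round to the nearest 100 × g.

r = 174 mm / 2 = 87 mm = 8.7 cm
RCF₁ = 1.118 × 10⁻⁵ × 8.7 × (8940)² = 1.118 × 10⁻⁵ × 8.7 × 79,923,600 ≈ 7,773.8 × g
RCF₂ = 1.118 × 10⁻⁵ × 8.7 × (16347)² = 1.118 × 10⁻⁵ × 8.7 × 267,224,409 ≈ 25,991.8 × g
Increase = 25,991.8 − 7,773.8 = 18,218

18200 × g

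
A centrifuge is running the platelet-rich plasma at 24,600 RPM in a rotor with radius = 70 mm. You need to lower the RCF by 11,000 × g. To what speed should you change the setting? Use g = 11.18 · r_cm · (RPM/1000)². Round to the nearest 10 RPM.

r = 70 mm = 7.0 cm
Current RCF = 11.18 × 7 × (24.6)² = 11.18 × 7 × 605.16 ≈ 47,359.8 × g
Target RCF = 47,359.8 − 11,000 = 36,359.8 × g
(N/1000)² = 36,359.8 / 78.26 = 464.6026
N = 1000 × √464.6026 ≈ 21,554.6

N₂ ≈ 21550 RPM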